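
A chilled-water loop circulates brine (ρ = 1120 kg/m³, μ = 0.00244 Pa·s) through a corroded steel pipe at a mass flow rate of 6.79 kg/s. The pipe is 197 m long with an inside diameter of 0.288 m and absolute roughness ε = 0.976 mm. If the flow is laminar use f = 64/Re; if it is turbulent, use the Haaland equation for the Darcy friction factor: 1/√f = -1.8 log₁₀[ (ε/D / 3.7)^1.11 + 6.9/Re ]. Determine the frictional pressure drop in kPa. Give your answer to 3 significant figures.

ΔP ≈ 0.113 kPa

A = πD²/4 = π(0.288)²/4 = 0.06514 m²; mean velocity V = ṁ/(ρA) = 6.79/(1120 · 0.06514) = 0.09306 m/s.
Reynolds number Re = ρVD/μ = 1120 · 0.09306 · 0.288 / 0.00244 = 1.23e+04.
Re > 4000 → turbulent. Relative roughness ε/D = 0.000976/0.288 = 0.00339. Haaland: 1/√f = -1.8 log₁₀[(0.00339/3.7)^1.11 + 6.9/1.23e+04] = -1.8 log₁₀[0.000424 + 0.000561] = 5.412, so f = 0.03415.
Darcy-Weisbach: ΔP = f(L/D)(ρV²/2) = 0.03415·(197/0.288)·(1120·0.09306²/2) = 0.03415·684·4.85 = 113.3 Pa.
ΔP = 113.3 Pa = 0.113 kPa.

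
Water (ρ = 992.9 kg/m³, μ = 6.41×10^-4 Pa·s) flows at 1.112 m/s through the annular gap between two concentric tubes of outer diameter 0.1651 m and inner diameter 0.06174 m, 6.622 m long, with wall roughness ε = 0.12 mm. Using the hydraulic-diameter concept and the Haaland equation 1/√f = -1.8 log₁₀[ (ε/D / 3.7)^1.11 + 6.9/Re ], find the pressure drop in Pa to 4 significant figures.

ΔP ≈ 851.9 Pa

Hydraulic diameter D_h = 4A/P = D_o - D_i = 0.1651 - 0.06174 = 0.1034 m.
Re = ρVD_h/μ = 992.9·1.112·0.1034/0.000641 = 1.78e+05.
ε/D_h = 0.00012/0.1034 = 0.00116; Haaland gives 1/√f = -1.8 log₁₀[0.000129+3.88e-05] = 6.795, so f = 0.02166.
ΔP = f(L/D_h)(ρV²/2) = 0.02166·6.622/0.1034·613.9 = 851.9 Pa.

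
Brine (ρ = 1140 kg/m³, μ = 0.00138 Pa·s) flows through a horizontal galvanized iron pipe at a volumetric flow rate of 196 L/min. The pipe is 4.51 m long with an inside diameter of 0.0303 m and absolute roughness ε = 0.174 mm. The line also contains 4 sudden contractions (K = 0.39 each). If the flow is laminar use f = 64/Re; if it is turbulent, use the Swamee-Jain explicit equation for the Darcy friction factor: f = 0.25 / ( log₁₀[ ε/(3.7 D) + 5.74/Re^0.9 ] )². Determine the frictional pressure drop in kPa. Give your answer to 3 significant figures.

ΔP ≈ 75.2 kPa

Q = 196 L/min = 196/60000 = 0.003267 m³/s.
Cross-sectional area A = πD²/4 = π(0.0303)²/4 = 0.0007211 m²; mean velocity V = Q/A = 0.003267/0.0007211 = 4.53 m/s.
Reynolds number Re = ρVD/μ = 1140 · 4.53 · 0.0303 / 0.00138 = 1.134e+05.
Re > 4000 → turbulent. Relative roughness ε/D = 0.000174/0.0303 = 0.00574. Swamee-Jain: f = 0.25/(log₁₀[0.00574/3.7 + 5.74/1.134e+05^0.9])² = 0.25/(log₁₀[0.00155 + 0.000162])² = 0.25/(-2.766)² = 0.03268.
Total minor-loss coefficient ΣK = 4·0.39 = 1.56.
ΔP = [f·L/D + ΣK]·(ρV²/2) = [0.03268·4.51/0.0303 + 1.56]·(1140·4.53²/2) = [4.864 + 1.56]·1.17e+04 = 7.515e+04 Pa.
ΔP = 7.515e+04 Pa = 75.2 kPa.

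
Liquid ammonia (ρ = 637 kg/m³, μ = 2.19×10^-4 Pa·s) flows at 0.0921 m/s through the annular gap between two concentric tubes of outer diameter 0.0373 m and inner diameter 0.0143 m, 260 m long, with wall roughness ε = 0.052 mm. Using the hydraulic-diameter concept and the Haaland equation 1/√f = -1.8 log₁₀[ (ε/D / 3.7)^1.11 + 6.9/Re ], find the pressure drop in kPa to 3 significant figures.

Hydraulic diameter D_h = 4A/P = D_o - D_i = 0.0373 - 0.0143 = 0.023 m.
Re = ρVD_h/μ = 637·0.0921·0.023/0.000219 = 6161.
ε/D_h = 5.2e-05/0.023 = 0.00226; Haaland gives 1/√f = -1.8 log₁₀[0.000271+0.00112] = 5.142, so f = 0.03782.
ΔP = f(L/D_h)(ρV²/2) = 0.03782·260/0.023·2.702 = 1155 Pa.
ΔP = 1.15 kPa.

ΔP ≈ 1.15 kPa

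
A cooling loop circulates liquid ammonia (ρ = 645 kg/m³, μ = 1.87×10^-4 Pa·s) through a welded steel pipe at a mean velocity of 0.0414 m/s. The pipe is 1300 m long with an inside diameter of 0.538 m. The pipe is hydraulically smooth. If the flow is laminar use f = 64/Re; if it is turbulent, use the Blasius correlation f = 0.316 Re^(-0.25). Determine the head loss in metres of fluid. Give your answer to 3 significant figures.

h_f ≈ 0.00401 m

Reynolds number Re = ρVD/μ = 645 · 0.0414 · 0.538 / 0.000187 = 7.682e+04.
Re > 4000 → turbulent. Smooth-pipe (Blasius): f = 0.316 Re^(-0.25) = 0.316/(7.682e+04)^0.25 = 0.01898.
Darcy-Weisbach: ΔP = f(L/D)(ρV²/2) = 0.01898·(1300/0.538)·(645·0.0414²/2) = 0.01898·2416·0.5528 = 25.35 Pa.
Head loss h_f = ΔP/(ρg) = 25.35/(645·9.81) = 0.00401 m.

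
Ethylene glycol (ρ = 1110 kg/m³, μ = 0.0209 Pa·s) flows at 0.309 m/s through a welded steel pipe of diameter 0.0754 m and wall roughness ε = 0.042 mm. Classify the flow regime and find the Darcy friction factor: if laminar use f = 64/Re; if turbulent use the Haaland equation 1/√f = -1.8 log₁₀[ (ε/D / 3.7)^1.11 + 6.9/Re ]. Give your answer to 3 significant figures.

f ≈ 0.0517

Re = ρVD/μ = 1110·0.309·0.0754/0.0209 = 1237.
Re < 2300 → laminar, so f = 64/Re = 0.05172 (roughness is irrelevant in laminar flow).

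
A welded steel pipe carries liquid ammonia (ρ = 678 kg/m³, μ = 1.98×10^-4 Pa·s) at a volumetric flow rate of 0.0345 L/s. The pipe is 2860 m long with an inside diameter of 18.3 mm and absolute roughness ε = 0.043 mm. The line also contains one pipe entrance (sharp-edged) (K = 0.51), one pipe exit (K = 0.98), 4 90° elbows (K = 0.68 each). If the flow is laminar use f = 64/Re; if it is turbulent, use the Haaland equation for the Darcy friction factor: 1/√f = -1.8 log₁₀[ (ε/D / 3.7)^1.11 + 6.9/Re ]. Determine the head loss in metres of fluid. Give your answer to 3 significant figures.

h_f ≈ 4.86 m

Q = 0.0345 L/s = 0.0345/1000 = 3.45e-05 m³/s.
Cross-sectional area A = πD²/4 = π(0.0183)²/4 = 0.000263 m²; mean velocity V = Q/A = 3.45e-05/0.000263 = 0.1312 m/s.
Reynolds number Re = ρVD/μ = 678 · 0.1312 · 0.0183 / 0.000198 = 8219.
Re > 4000 → turbulent. Relative roughness ε/D = 4.3e-05/0.0183 = 0.00235. Haaland: 1/√f = -1.8 log₁₀[(0.00235/3.7)^1.11 + 6.9/8219] = -1.8 log₁₀[0.000283 + 0.000839] = 5.31, so f = 0.03547.
Total minor-loss coefficient ΣK = 1·0.51 + 1·0.98 + 4·0.68 = 4.21.
ΔP = [f·L/D + ΣK]·(ρV²/2) = [0.03547·2860/0.0183 + 4.21]·(678·0.1312²/2) = [5543 + 4.21]·5.832 = 3.235e+04 Pa.
Head loss h_f = ΔP/(ρg) = 3.235e+04/(678·9.81) = 4.86 m.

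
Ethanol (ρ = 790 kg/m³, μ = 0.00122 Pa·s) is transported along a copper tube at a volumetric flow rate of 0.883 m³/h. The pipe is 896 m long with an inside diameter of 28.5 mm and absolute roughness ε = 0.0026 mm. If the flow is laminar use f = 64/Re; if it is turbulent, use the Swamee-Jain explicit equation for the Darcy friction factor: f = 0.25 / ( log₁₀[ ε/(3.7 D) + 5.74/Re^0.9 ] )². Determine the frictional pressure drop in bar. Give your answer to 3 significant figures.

ΔP ≈ 0.629 bar

Q = 0.883 m³/h = 0.883/3600 = 0.0002453 m³/s.
Cross-sectional area A = πD²/4 = π(0.0285)²/4 = 0.0006379 m²; mean velocity V = Q/A = 0.0002453/0.0006379 = 0.3845 m/s.
Reynolds number Re = ρVD/μ = 790 · 0.3845 · 0.0285 / 0.00122 = 7096.
Re > 4000 → turbulent. Relative roughness ε/D = 2.6e-06/0.0285 = 9.12e-05. Swamee-Jain: f = 0.25/(log₁₀[9.12e-05/3.7 + 5.74/7096^0.9])² = 0.25/(log₁₀[2.47e-05 + 0.00196])² = 0.25/(-2.702)² = 0.03425.
Darcy-Weisbach: ΔP = f(L/D)(ρV²/2) = 0.03425·(896/0.0285)·(790·0.3845²/2) = 0.03425·3.144e+04·58.39 = 6.288e+04 Pa.
ΔP = 6.288e+04 Pa = 0.629 bar.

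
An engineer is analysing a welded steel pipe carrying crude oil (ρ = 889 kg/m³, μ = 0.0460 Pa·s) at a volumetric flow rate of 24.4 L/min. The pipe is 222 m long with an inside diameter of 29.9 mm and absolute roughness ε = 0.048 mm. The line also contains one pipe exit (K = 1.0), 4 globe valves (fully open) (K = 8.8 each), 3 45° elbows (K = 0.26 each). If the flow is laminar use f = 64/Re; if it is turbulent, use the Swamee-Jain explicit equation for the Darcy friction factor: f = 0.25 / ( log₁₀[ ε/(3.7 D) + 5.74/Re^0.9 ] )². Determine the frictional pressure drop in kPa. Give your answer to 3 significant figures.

Q = 24.4 L/min = 24.4/60000 = 0.0004067 m³/s.
Cross-sectional area A = πD²/4 = π(0.0299)²/4 = 0.0007022 m²; mean velocity V = Q/A = 0.0004067/0.0007022 = 0.5792 m/s.
Reynolds number Re = ρVD/μ = 889 · 0.5792 · 0.0299 / 0.046 = 334.7.
Re < 2300 → laminar flow, so f = 64/Re = 64/334.7 = 0.1912 (the turbulent correlation is not needed).
Total minor-loss coefficient ΣK = 1·1 + 4·8.8 + 3·0.26 = 37.
ΔP = [f·L/D + ΣK]·(ρV²/2) = [0.1912·222/0.0299 + 37]·(889·0.5792²/2) = [1420 + 37]·149.1 = 2.172e+05 Pa.
ΔP = 2.172e+05 Pa = 217 kPa.

ΔP ≈ 217 kPa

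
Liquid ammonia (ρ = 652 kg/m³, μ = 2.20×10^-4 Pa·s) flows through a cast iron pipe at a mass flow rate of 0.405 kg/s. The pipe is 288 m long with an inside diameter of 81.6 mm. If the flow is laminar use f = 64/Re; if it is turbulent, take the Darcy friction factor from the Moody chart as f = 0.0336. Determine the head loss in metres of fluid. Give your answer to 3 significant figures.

A = πD²/4 = π(0.0816)²/4 = 0.00523 m²; mean velocity V = ṁ/(ρA) = 0.405/(652 · 0.00523) = 0.1188 m/s.
Reynolds number Re = ρVD/μ = 652 · 0.1188 · 0.0816 / 0.00022 = 2.872e+04.
Re > 4000 → turbulent; use the Moody-chart value f = 0.0336.
Darcy-Weisbach: ΔP = f(L/D)(ρV²/2) = 0.0336·(288/0.0816)·(652·0.1188²/2) = 0.0336·3529·4.599 = 545.4 Pa.
Head loss h_f = ΔP/(ρg) = 545.4/(652·9.81) = 0.0853 m.

h_f ≈ 0.0853 m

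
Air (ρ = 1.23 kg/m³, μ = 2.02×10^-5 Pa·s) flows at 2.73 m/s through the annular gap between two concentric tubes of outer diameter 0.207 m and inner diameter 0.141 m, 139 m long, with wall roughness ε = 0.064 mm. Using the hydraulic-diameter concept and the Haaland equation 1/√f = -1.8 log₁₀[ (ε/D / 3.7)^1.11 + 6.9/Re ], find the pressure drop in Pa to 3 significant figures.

ΔP ≈ 303 Pa

Hydraulic diameter D_h = 4A/P = D_o - D_i = 0.207 - 0.141 = 0.066 m.
Re = ρVD_h/μ = 1.23·2.73·0.066/2.02e-05 = 1.097e+04.
ε/D_h = 6.4e-05/0.066 = 0.00097; Haaland gives 1/√f = -1.8 log₁₀[0.000106+0.000629] = 5.641, so f = 0.03143.
ΔP = f(L/D_h)(ρV²/2) = 0.03143·139/0.066·4.584 = 303.4 Pa.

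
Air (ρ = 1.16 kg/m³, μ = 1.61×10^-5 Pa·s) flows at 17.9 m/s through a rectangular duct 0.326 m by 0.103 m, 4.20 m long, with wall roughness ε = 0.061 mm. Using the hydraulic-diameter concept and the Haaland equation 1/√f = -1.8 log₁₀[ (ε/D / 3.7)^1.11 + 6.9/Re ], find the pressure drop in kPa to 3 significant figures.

Hydraulic diameter D_h = 4A/P = 4·(0.326·0.103)/(2·(0.326+0.103)) = 0.1343/0.858 = 0.1565 m.
Re = ρVD_h/μ = 1.16·17.9·0.1565/1.61e-05 = 2.019e+05.
ε/D_h = 6.1e-05/0.1565 = 0.00039; Haaland gives 1/√f = -1.8 log₁₀[3.85e-05+3.42e-05] = 7.45, so f = 0.01802.
ΔP = f(L/D_h)(ρV²/2) = 0.01802·4.2/0.1565·185.8 = 89.84 Pa.
ΔP = 0.0898 kPa.

ΔP ≈ 0.0898 kPa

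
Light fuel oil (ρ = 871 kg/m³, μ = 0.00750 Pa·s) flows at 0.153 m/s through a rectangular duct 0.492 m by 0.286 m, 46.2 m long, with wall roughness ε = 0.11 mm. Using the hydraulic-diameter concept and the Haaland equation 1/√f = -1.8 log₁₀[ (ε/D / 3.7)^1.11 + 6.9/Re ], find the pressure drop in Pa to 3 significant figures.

Hydraulic diameter D_h = 4A/P = 4·(0.492·0.286)/(2·(0.492+0.286)) = 0.5628/1.556 = 0.3617 m.
Re = ρVD_h/μ = 871·0.153·0.3617/0.0075 = 6427.
ε/D_h = 0.00011/0.3617 = 0.000304; Haaland gives 1/√f = -1.8 log₁₀[2.92e-05+0.00107] = 5.324, so f = 0.03529.
ΔP = f(L/D_h)(ρV²/2) = 0.03529·46.2/0.3617·10.19 = 45.94 Pa.

ΔP ≈ 45.9 Pa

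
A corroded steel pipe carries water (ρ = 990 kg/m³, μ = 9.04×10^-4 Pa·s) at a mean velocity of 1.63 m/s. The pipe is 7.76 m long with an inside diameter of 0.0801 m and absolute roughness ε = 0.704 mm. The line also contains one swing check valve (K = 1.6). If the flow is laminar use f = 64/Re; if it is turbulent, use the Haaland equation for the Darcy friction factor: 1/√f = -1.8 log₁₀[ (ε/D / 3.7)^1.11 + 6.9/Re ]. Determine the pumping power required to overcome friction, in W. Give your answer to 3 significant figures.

P ≈ 55.8 W

Reynolds number Re = ρVD/μ = 990 · 1.63 · 0.0801 / 0.000904 = 1.43e+05.
Re > 4000 → turbulent. Relative roughness ε/D = 0.000704/0.0801 = 0.00879. Haaland: 1/√f = -1.8 log₁₀[(0.00879/3.7)^1.11 + 6.9/1.43e+05] = -1.8 log₁₀[0.00122 + 4.83e-05] = 5.213, so f = 0.0368.
Total minor-loss coefficient ΣK = 1·1.6 = 1.6.
ΔP = [f·L/D + ΣK]·(ρV²/2) = [0.0368·7.76/0.0801 + 1.6]·(990·1.63²/2) = [3.565 + 1.6]·1315 = 6793 Pa.
Q = V·A = 1.63·0.005039 = 0.008214 m³/s.
Pumping power P = QΔP = 0.008214·6793 = 55.79 W = 55.8 W.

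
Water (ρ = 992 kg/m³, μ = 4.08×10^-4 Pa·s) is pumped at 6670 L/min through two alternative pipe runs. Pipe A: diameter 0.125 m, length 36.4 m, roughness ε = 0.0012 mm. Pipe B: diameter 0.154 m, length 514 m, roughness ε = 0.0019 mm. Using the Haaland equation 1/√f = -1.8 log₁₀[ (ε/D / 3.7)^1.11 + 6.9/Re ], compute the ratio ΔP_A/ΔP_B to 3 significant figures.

ΔP_A/ΔP_B ≈ 0.194

Pipe A: V = Q/A = 0.1112/0.01227 = 9.059 m/s; Re = 2.753e+06; ε/D = 9.6e-06; Haaland → f = 0.01019; ΔP_A = f(L/D)(ρV²/2) = 1.208e+05 Pa.
Pipe B: V = Q/A = 0.1112/0.01863 = 5.968 m/s; Re = 2.235e+06; ε/D = 1.23e-05; Haaland → f = 0.01056; ΔP_B = f(L/D)(ρV²/2) = 6.226e+05 Pa.
ΔP_A/ΔP_B = 1.208e+05/6.226e+05 = 0.194.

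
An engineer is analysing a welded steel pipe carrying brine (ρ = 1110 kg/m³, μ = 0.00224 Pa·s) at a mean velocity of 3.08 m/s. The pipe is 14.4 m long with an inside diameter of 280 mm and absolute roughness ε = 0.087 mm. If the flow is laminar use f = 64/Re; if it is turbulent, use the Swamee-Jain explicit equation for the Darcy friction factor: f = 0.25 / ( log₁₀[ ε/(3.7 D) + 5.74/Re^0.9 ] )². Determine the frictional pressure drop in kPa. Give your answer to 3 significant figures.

Reynolds number Re = ρVD/μ = 1110 · 3.08 · 0.28 / 0.00224 = 4.274e+05.
Re > 4000 → turbulent. Relative roughness ε/D = 8.7e-05/0.28 = 0.000311. Swamee-Jain: f = 0.25/(log₁₀[0.000311/3.7 + 5.74/4.274e+05^0.9])² = 0.25/(log₁₀[8.4e-05 + 4.91e-05])² = 0.25/(-3.876)² = 0.01664.
Darcy-Weisbach: ΔP = f(L/D)(ρV²/2) = 0.01664·(14.4/0.28)·(1110·3.08²/2) = 0.01664·51.43·5265 = 4506 Pa.
ΔP = 4506 Pa = 4.51 kPa.

ΔP ≈ 4.51 kPa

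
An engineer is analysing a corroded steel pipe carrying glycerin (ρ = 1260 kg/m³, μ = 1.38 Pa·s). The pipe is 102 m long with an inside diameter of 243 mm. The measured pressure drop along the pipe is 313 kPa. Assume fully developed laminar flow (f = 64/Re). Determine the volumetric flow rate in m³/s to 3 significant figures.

For laminar flow, f = 64/Re with Re = ρVD/μ, so Darcy-Weisbach reduces to ΔP = 32μLV/D². Solving for V: V = ΔP·D²/(32μL) = 3.13e+05·(0.243)²/(32·1.38·102) = 4.103 m/s.
Check: Re = ρVD/μ = 1260·4.103·0.243/1.38 = 910.4 < 2300, so the laminar assumption holds.
Q = V·A = 4.103·(π/4·0.243²) = 0.1903 m³/s = 0.190 m³/s.

Q ≈ 0.190 m³/s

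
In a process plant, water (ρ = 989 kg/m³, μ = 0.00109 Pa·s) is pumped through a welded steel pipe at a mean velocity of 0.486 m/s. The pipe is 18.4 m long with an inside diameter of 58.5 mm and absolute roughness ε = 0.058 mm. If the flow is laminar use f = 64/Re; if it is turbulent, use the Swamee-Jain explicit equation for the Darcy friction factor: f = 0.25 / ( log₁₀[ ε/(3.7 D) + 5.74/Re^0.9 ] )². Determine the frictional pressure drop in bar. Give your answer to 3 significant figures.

ΔP ≈ 0.00984 bar

Reynolds number Re = ρVD/μ = 989 · 0.486 · 0.0585 / 0.00109 = 2.58e+04.
Re > 4000 → turbulent. Relative roughness ε/D = 5.8e-05/0.0585 = 0.000991. Swamee-Jain: f = 0.25/(log₁₀[0.000991/3.7 + 5.74/2.58e+04^0.9])² = 0.25/(log₁₀[0.000268 + 0.000614])² = 0.25/(-3.054)² = 0.0268.
Darcy-Weisbach: ΔP = f(L/D)(ρV²/2) = 0.0268·(18.4/0.0585)·(989·0.486²/2) = 0.0268·314.5·116.8 = 984.5 Pa.
ΔP = 984.5 Pa = 0.00984 bar.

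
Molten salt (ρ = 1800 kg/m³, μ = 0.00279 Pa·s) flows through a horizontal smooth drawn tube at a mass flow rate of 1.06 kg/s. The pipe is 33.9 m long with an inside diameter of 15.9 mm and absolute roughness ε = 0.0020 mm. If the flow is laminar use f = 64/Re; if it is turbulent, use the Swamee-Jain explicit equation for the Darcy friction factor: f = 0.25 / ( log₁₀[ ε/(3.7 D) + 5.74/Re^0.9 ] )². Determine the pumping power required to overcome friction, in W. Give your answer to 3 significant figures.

A = πD²/4 = π(0.0159)²/4 = 0.0001986 m²; mean velocity V = ṁ/(ρA) = 1.06/(1800 · 0.0001986) = 2.966 m/s.
Reynolds number Re = ρVD/μ = 1800 · 2.966 · 0.0159 / 0.00279 = 3.042e+04.
Re > 4000 → turbulent. Relative roughness ε/D = 2e-06/0.0159 = 0.000126. Swamee-Jain: f = 0.25/(log₁₀[0.000126/3.7 + 5.74/3.042e+04^0.9])² = 0.25/(log₁₀[3.4e-05 + 0.00053])² = 0.25/(-3.249)² = 0.02368.
Darcy-Weisbach: ΔP = f(L/D)(ρV²/2) = 0.02368·(33.9/0.0159)·(1800·2.966²/2) = 0.02368·2132·7917 = 3.998e+05 Pa.
Q = ṁ/ρ = 1.06/1800 = 0.0005889 m³/s.
Pumping power P = QΔP = 0.0005889·3.998e+05 = 235.4 W = 235 W.

P ≈ 235 W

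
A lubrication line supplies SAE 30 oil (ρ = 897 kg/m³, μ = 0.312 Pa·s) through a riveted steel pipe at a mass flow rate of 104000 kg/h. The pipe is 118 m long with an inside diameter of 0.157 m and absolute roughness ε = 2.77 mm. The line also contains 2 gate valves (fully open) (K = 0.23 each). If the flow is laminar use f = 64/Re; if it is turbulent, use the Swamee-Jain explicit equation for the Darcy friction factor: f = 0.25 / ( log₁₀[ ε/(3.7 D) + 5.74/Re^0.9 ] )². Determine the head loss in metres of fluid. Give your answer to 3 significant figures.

h_f ≈ 9.10 m

ṁ = 104000 kg/h = 104000/3600 = 28.89 kg/s.
A = πD²/4 = π(0.157)²/4 = 0.01936 m²; mean velocity V = ṁ/(ρA) = 28.89/(897 · 0.01936) = 1.664 m/s.
Reynolds number Re = ρVD/μ = 897 · 1.664 · 0.157 / 0.312 = 750.9.
Re < 2300 → laminar flow, so f = 64/Re = 64/750.9 = 0.08523 (the turbulent correlation is not needed).
Total minor-loss coefficient ΣK = 2·0.23 = 0.46.
ΔP = [f·L/D + ΣK]·(ρV²/2) = [0.08523·118/0.157 + 0.46]·(897·1.664²/2) = [64.06 + 0.46]·1241 = 8.008e+04 Pa.
Head loss h_f = ΔP/(ρg) = 8.008e+04/(897·9.81) = 9.10 m.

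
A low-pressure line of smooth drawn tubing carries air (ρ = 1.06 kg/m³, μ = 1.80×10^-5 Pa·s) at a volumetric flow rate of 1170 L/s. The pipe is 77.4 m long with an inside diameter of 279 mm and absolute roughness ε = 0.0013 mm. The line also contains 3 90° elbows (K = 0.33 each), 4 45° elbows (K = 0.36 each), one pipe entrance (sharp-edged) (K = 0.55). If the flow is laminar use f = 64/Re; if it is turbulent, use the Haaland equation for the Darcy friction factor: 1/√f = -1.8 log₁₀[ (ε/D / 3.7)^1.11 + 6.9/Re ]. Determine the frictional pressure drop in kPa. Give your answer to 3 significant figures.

ΔP ≈ 1.35 kPa

Q = 1170 L/s = 1170/1000 = 1.17 m³/s.
Cross-sectional area A = πD²/4 = π(0.279)²/4 = 0.06114 m²; mean velocity V = Q/A = 1.17/0.06114 = 19.14 m/s.
Reynolds number Re = ρVD/μ = 1.06 · 19.14 · 0.279 / 1.8e-05 = 3.144e+05.
Re > 4000 → turbulent. Relative roughness ε/D = 1.3e-06/0.279 = 4.66e-06. Haaland: 1/√f = -1.8 log₁₀[(4.66e-06/3.7)^1.11 + 6.9/3.144e+05] = -1.8 log₁₀[2.83e-07 + 2.19e-05] = 8.376, so f = 0.01425.
Total minor-loss coefficient ΣK = 3·0.33 + 4·0.36 + 1·0.55 = 2.98.
ΔP = [f·L/D + ΣK]·(ρV²/2) = [0.01425·77.4/0.279 + 2.98]·(1.06·19.14²/2) = [3.955 + 2.98]·194.1 = 1346 Pa.
ΔP = 1346 Pa = 1.35 kPa.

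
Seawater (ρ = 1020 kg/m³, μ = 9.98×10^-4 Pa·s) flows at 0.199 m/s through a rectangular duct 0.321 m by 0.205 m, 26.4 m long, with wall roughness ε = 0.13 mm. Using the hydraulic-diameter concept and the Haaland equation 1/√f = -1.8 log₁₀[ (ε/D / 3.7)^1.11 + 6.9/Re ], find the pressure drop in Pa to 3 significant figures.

ΔP ≈ 47.4 Pa

Hydraulic diameter D_h = 4A/P = 4·(0.321·0.205)/(2·(0.321+0.205)) = 0.2632/1.052 = 0.2502 m.
Re = ρVD_h/μ = 1020·0.199·0.2502/0.000998 = 5.089e+04.
ε/D_h = 0.00013/0.2502 = 0.00052; Haaland gives 1/√f = -1.8 log₁₀[5.29e-05+0.000136] = 6.704, so f = 0.02225.
ΔP = f(L/D_h)(ρV²/2) = 0.02225·26.4/0.2502·20.2 = 47.41 Pa.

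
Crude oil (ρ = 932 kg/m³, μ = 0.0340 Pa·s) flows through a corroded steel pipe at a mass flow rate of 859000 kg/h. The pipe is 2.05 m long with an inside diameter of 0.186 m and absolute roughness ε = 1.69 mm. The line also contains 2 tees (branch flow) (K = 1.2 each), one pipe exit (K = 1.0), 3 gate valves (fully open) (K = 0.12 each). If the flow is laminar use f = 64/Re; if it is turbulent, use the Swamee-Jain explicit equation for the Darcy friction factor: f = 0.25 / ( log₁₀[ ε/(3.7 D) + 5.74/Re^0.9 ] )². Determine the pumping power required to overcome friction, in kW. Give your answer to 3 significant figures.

P ≈ 44.3 kW

ṁ = 859000 kg/h = 859000/3600 = 238.6 kg/s.
A = πD²/4 = π(0.186)²/4 = 0.02717 m²; mean velocity V = ṁ/(ρA) = 238.6/(932 · 0.02717) = 9.422 m/s.
Reynolds number Re = ρVD/μ = 932 · 9.422 · 0.186 / 0.034 = 4.804e+04.
Re > 4000 → turbulent. Relative roughness ε/D = 0.00169/0.186 = 0.00909. Swamee-Jain: f = 0.25/(log₁₀[0.00909/3.7 + 5.74/4.804e+04^0.9])² = 0.25/(log₁₀[0.00246 + 0.000351])² = 0.25/(-2.552)² = 0.03839.
Total minor-loss coefficient ΣK = 2·1.2 + 1·1 + 3·0.12 = 3.76.
ΔP = [f·L/D + ΣK]·(ρV²/2) = [0.03839·2.05/0.186 + 3.76]·(932·9.422²/2) = [0.4231 + 3.76]·4.137e+04 = 1.731e+05 Pa.
Q = ṁ/ρ = 238.6/932 = 0.256 m³/s.
Pumping power P = QΔP = 0.256·1.731e+05 = 44310 W = 44.3 kW.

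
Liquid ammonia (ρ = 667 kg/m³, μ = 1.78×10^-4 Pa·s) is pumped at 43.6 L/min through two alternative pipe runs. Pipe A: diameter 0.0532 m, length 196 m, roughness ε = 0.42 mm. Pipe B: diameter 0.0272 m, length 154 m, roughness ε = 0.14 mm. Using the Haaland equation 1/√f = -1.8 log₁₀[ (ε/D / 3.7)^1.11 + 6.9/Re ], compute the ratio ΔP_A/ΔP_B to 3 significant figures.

Pipe A: V = Q/A = 0.0007267/0.002223 = 0.3269 m/s; Re = 6.517e+04; ε/D = 0.00789; Haaland → f = 0.03609; ΔP_A = f(L/D)(ρV²/2) = 4739 Pa.
Pipe B: V = Q/A = 0.0007267/0.0005811 = 1.251 m/s; Re = 1.275e+05; ε/D = 0.00515; Haaland → f = 0.03136; ΔP_B = f(L/D)(ρV²/2) = 9.26e+04 Pa.
ΔP_A/ΔP_B = 4739/9.26e+04 = 0.0512.

ΔP_A/ΔP_B ≈ 0.0512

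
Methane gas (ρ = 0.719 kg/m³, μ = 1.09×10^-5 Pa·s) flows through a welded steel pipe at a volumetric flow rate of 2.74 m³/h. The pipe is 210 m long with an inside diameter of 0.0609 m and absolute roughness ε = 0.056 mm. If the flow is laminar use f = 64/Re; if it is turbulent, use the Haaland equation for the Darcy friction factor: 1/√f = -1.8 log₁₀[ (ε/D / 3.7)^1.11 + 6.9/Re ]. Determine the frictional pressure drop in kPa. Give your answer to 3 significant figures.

ΔP ≈ 0.00516 kPa

Q = 2.74 m³/h = 2.74/3600 = 0.0007611 m³/s.
Cross-sectional area A = πD²/4 = π(0.0609)²/4 = 0.002913 m²; mean velocity V = Q/A = 0.0007611/0.002913 = 0.2613 m/s.
Reynolds number Re = ρVD/μ = 0.719 · 0.2613 · 0.0609 / 1.09e-05 = 1050.
Re < 2300 → laminar flow, so f = 64/Re = 64/1050 = 0.06097 (the turbulent correlation is not needed).
Darcy-Weisbach: ΔP = f(L/D)(ρV²/2) = 0.06097·(210/0.0609)·(0.719·0.2613²/2) = 0.06097·3448·0.02454 = 5.16 Pa.
ΔP = 5.16 Pa = 0.00516 kPa.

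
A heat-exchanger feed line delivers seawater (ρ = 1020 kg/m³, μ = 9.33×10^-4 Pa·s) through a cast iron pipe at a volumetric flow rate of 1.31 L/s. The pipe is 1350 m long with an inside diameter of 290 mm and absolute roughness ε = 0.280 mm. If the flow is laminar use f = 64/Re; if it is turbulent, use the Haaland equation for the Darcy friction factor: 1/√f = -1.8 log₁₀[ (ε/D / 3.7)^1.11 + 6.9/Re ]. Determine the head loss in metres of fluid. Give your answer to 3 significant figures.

h_f ≈ 0.00338 m

Q = 1.31 L/s = 1.31/1000 = 0.00131 m³/s.
Cross-sectional area A = πD²/4 = π(0.29)²/4 = 0.06605 m²; mean velocity V = Q/A = 0.00131/0.06605 = 0.01983 m/s.
Reynolds number Re = ρVD/μ = 1020 · 0.01983 · 0.29 / 0.000933 = 6288.
Re > 4000 → turbulent. Relative roughness ε/D = 0.00028/0.29 = 0.000966. Haaland: 1/√f = -1.8 log₁₀[(0.000966/3.7)^1.11 + 6.9/6288] = -1.8 log₁₀[0.000105 + 0.0011] = 5.256, so f = 0.0362.
Darcy-Weisbach: ΔP = f(L/D)(ρV²/2) = 0.0362·(1350/0.29)·(1020·0.01983²/2) = 0.0362·4655·0.2006 = 33.81 Pa.
Head loss h_f = ΔP/(ρg) = 33.81/(1020·9.81) = 0.00338 m.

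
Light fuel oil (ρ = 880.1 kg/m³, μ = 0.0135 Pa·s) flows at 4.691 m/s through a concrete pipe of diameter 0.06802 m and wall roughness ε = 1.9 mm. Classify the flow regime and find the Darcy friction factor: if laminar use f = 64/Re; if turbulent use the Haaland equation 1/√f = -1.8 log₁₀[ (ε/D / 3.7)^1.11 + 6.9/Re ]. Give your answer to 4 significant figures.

Re = ρVD/μ = 880.1·4.691·0.06802/0.0135 = 2.08e+04.
Re > 4000 → turbulent. ε/D = 0.0019/0.06802 = 0.0279; Haaland: 1/√f = -1.8 log₁₀[0.00441 + 0.000332] = 4.183, so f = 0.05714.

f ≈ 0.05714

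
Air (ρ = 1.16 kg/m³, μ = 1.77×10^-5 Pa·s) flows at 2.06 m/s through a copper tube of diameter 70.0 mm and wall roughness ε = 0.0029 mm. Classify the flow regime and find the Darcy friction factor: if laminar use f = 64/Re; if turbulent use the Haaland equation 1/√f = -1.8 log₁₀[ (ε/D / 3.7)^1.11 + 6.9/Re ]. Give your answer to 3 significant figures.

f ≈ 0.0314

Re = ρVD/μ = 1.16·2.06·0.07/1.77e-05 = 9450.
Re > 4000 → turbulent. ε/D = 2.9e-06/0.07 = 4.14e-05; Haaland: 1/√f = -1.8 log₁₀[3.2e-06 + 0.00073] = 5.642, so f = 0.03141.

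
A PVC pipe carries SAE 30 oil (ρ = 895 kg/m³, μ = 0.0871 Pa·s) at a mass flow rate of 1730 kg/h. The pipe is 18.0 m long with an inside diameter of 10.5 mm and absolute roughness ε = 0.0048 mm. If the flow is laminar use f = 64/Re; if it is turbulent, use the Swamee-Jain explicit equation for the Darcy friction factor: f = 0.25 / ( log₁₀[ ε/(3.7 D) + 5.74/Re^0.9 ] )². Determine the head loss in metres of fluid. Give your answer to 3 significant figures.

h_f ≈ 321 m

ṁ = 1730 kg/h = 1730/3600 = 0.4806 kg/s.
A = πD²/4 = π(0.0105)²/4 = 8.659e-05 m²; mean velocity V = ṁ/(ρA) = 0.4806/(895 · 8.659e-05) = 6.201 m/s.
Reynolds number Re = ρVD/μ = 895 · 6.201 · 0.0105 / 0.0871 = 669.
Re < 2300 → laminar flow, so f = 64/Re = 64/669 = 0.09566 (the turbulent correlation is not needed).
Darcy-Weisbach: ΔP = f(L/D)(ρV²/2) = 0.09566·(18/0.0105)·(895·6.201²/2) = 0.09566·1714·1.721e+04 = 2.822e+06 Pa.
Head loss h_f = ΔP/(ρg) = 2.822e+06/(895·9.81) = 321 m.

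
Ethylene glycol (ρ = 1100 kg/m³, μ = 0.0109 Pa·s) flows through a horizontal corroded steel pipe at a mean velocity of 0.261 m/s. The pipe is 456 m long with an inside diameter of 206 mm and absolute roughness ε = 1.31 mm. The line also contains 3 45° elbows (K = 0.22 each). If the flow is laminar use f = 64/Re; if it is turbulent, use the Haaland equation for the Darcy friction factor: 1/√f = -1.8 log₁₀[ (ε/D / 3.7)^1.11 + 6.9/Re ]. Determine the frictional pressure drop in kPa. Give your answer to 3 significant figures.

ΔP ≈ 3.61 kPa

Reynolds number Re = ρVD/μ = 1100 · 0.261 · 0.206 / 0.0109 = 5426.
Re > 4000 → turbulent. Relative roughness ε/D = 0.00131/0.206 = 0.00636. Haaland: 1/√f = -1.8 log₁₀[(0.00636/3.7)^1.11 + 6.9/5426] = -1.8 log₁₀[0.000853 + 0.00127] = 4.811, so f = 0.04321.
Total minor-loss coefficient ΣK = 3·0.22 = 0.66.
ΔP = [f·L/D + ΣK]·(ρV²/2) = [0.04321·456/0.206 + 0.66]·(1100·0.261²/2) = [95.65 + 0.66]·37.47 = 3608 Pa.
ΔP = 3608 Pa = 3.61 kPa.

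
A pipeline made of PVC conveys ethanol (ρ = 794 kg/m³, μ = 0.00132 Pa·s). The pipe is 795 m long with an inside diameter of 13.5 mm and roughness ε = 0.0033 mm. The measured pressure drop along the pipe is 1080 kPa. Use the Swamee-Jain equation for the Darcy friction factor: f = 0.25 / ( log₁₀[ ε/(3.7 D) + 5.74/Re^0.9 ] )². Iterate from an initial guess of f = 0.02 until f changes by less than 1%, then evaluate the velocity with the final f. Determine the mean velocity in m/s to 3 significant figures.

V ≈ 1.21 m/s

Rearranging Darcy-Weisbach: V = √(2·ΔP·D/(f·L·ρ)). With ε/D = 3.3e-06/0.0135 = 0.000244, iterate starting from f = 0.02:
  f = 0.02 → V = √(2·1.08e+06·0.0135/(0.02·795·794)) = 1.52 m/s; Re = ρVD/μ = 1.234e+04; f → 0.02973
  f = 0.02973 → V = 1.247 m/s; Re = 1.012e+04; f → 0.0313
  f = 0.0313 → V = 1.215 m/s; Re = 9865; f → 0.03151
Converged (Δf/f < 1%). With the final f = 0.03151: V = √(2·1.08e+06·0.0135/(0.03151·795·794)) = 1.211 m/s.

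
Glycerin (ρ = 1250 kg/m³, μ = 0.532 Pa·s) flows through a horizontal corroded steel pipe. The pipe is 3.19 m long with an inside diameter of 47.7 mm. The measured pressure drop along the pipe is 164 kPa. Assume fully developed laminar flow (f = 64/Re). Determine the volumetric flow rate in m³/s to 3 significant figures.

For laminar flow, f = 64/Re with Re = ρVD/μ, so Darcy-Weisbach reduces to ΔP = 32μLV/D². Solving for V: V = ΔP·D²/(32μL) = 1.64e+05·(0.0477)²/(32·0.532·3.19) = 6.871 m/s.
Check: Re = ρVD/μ = 1250·6.871·0.0477/0.532 = 770.1 < 2300, so the laminar assumption holds.
Q = V·A = 6.871·(π/4·0.0477²) = 0.01228 m³/s = 0.0123 m³/s.

Q ≈ 0.0123 m³/s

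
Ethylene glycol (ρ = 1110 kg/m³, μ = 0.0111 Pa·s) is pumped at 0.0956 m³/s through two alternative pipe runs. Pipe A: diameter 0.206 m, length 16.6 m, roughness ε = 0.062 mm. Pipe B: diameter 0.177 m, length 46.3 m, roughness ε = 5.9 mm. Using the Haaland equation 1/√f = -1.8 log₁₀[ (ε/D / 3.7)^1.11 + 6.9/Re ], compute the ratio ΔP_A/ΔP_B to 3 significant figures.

ΔP_A/ΔP_B ≈ 0.0584

Pipe A: V = Q/A = 0.0956/0.03333 = 2.868 m/s; Re = 5.909e+04; ε/D = 0.000301; Haaland → f = 0.02097; ΔP_A = f(L/D)(ρV²/2) = 7715 Pa.
Pipe B: V = Q/A = 0.0956/0.02461 = 3.885 m/s; Re = 6.877e+04; ε/D = 0.0333; Haaland → f = 0.06031; ΔP_B = f(L/D)(ρV²/2) = 1.322e+05 Pa.
ΔP_A/ΔP_B = 7715/1.322e+05 = 0.0584.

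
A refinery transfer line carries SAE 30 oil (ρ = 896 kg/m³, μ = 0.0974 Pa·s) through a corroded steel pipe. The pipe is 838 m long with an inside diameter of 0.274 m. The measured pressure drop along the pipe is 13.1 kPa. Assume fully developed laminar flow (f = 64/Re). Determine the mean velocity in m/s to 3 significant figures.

V ≈ 0.377 m/s

For laminar flow, f = 64/Re with Re = ρVD/μ, so Darcy-Weisbach reduces to ΔP = 32μLV/D². Solving for V: V = ΔP·D²/(32μL) = 1.31e+04·(0.274)²/(32·0.0974·838) = 0.3765 m/s.
Check: Re = ρVD/μ = 896·0.3765·0.274/0.0974 = 949.1 < 2300, so the laminar assumption holds.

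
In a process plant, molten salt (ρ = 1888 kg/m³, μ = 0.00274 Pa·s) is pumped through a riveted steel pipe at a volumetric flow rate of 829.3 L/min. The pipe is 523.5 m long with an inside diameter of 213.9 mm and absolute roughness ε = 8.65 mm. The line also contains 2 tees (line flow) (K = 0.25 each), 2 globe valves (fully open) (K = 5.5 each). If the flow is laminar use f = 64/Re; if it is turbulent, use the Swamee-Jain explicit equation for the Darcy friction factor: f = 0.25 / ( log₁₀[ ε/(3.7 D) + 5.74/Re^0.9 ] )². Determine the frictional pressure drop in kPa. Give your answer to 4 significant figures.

ΔP ≈ 24.09 kPa

Q = 829.3 L/min = 829.3/60000 = 0.01382 m³/s.
Cross-sectional area A = πD²/4 = π(0.2139)²/4 = 0.03593 m²; mean velocity V = Q/A = 0.01382/0.03593 = 0.3846 m/s.
Reynolds number Re = ρVD/μ = 1888 · 0.3846 · 0.2139 / 0.00274 = 5.669e+04.
Re > 4000 → turbulent. Relative roughness ε/D = 0.00865/0.2139 = 0.0404. Swamee-Jain: f = 0.25/(log₁₀[0.0404/3.7 + 5.74/5.669e+04^0.9])² = 0.25/(log₁₀[0.0109 + 0.000303])² = 0.25/(-1.95)² = 0.06578.
Total minor-loss coefficient ΣK = 2·0.25 + 2·5.5 = 11.5.
ΔP = [f·L/D + ΣK]·(ρV²/2) = [0.06578·523.5/0.2139 + 11.5]·(1888·0.3846²/2) = [161 + 11.5]·139.7 = 2.409e+04 Pa.
ΔP = 2.409e+04 Pa = 24.09 kPa.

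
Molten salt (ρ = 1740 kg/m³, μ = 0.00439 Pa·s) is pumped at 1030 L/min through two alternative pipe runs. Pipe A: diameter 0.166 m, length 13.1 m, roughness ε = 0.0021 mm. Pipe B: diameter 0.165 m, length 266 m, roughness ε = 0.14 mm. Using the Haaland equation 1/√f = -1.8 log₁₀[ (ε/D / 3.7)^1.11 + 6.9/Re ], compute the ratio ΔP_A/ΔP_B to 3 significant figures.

ΔP_A/ΔP_B ≈ 0.0424

Pipe A: V = Q/A = 0.01717/0.02164 = 0.7932 m/s; Re = 5.219e+04; ε/D = 1.27e-05; Haaland → f = 0.02054; ΔP_A = f(L/D)(ρV²/2) = 887.5 Pa.
Pipe B: V = Q/A = 0.01717/0.02138 = 0.8028 m/s; Re = 5.25e+04; ε/D = 0.000848; Haaland → f = 0.02314; ΔP_B = f(L/D)(ρV²/2) = 2.092e+04 Pa.
ΔP_A/ΔP_B = 887.5/2.092e+04 = 0.0424.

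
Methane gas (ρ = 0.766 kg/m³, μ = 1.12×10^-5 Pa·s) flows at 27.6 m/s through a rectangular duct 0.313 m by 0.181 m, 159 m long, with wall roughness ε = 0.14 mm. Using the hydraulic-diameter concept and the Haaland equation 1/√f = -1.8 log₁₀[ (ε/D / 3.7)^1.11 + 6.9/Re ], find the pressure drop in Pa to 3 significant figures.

ΔP ≈ 3710 Pa

Hydraulic diameter D_h = 4A/P = 4·(0.313·0.181)/(2·(0.313+0.181)) = 0.2266/0.988 = 0.2294 m.
Re = ρVD_h/μ = 0.766·27.6·0.2294/1.12e-05 = 4.33e+05.
ε/D_h = 0.00014/0.2294 = 0.00061; Haaland gives 1/√f = -1.8 log₁₀[6.33e-05+1.59e-05] = 7.382, so f = 0.01835.
ΔP = f(L/D_h)(ρV²/2) = 0.01835·159/0.2294·291.8 = 3711 Pa.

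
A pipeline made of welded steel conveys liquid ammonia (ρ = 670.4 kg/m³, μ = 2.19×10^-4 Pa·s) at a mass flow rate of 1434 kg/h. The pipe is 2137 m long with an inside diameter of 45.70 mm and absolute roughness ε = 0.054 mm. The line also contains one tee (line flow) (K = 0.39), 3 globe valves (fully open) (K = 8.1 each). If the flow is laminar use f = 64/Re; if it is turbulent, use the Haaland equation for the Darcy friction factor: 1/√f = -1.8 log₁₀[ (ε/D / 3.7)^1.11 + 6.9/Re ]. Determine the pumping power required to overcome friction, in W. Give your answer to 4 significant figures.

ṁ = 1434 kg/h = 1434/3600 = 0.3983 kg/s.
A = πD²/4 = π(0.0457)²/4 = 0.00164 m²; mean velocity V = ṁ/(ρA) = 0.3983/(670.4 · 0.00164) = 0.3622 m/s.
Reynolds number Re = ρVD/μ = 670.4 · 0.3622 · 0.0457 / 0.000219 = 5.068e+04.
Re > 4000 → turbulent. Relative roughness ε/D = 5.4e-05/0.0457 = 0.00118. Haaland: 1/√f = -1.8 log₁₀[(0.00118/3.7)^1.11 + 6.9/5.068e+04] = -1.8 log₁₀[0.000132 + 0.000136] = 6.43, so f = 0.02419.
Total minor-loss coefficient ΣK = 1·0.39 + 3·8.1 = 24.7.
ΔP = [f·L/D + ΣK]·(ρV²/2) = [0.02419·2137/0.0457 + 24.7]·(670.4·0.3622²/2) = [1131 + 24.7]·43.98 = 5.084e+04 Pa.
Q = ṁ/ρ = 0.3983/670.4 = 0.0005942 m³/s.
Pumping power P = QΔP = 0.0005942·5.084e+04 = 30.206 W = 30.21 W.

P ≈ 30.21 W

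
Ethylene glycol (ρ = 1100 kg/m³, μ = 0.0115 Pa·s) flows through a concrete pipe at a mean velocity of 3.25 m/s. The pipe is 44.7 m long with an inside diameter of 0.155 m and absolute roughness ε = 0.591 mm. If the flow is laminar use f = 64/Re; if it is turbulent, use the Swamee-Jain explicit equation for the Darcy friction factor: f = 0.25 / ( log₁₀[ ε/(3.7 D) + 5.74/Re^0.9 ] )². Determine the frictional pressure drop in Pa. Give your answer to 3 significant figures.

Reynolds number Re = ρVD/μ = 1100 · 3.25 · 0.155 / 0.0115 = 4.818e+04.
Re > 4000 → turbulent. Relative roughness ε/D = 0.000591/0.155 = 0.00381. Swamee-Jain: f = 0.25/(log₁₀[0.00381/3.7 + 5.74/4.818e+04^0.9])² = 0.25/(log₁₀[0.00103 + 0.00035])² = 0.25/(-2.86)² = 0.03057.
Darcy-Weisbach: ΔP = f(L/D)(ρV²/2) = 0.03057·(44.7/0.155)·(1100·3.25²/2) = 0.03057·288.4·5809 = 5.121e+04 Pa.

ΔP ≈ 51200 Pa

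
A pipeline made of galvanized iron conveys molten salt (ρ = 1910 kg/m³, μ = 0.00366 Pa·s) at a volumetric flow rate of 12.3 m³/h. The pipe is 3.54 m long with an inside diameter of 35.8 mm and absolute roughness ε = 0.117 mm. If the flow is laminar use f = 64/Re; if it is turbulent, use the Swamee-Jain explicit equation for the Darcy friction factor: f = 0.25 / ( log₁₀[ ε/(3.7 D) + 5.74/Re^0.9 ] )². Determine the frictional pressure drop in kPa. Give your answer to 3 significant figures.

ΔP ≈ 31.5 kPa

Q = 12.3 m³/h = 12.3/3600 = 0.003417 m³/s.
Cross-sectional area A = πD²/4 = π(0.0358)²/4 = 0.001007 m²; mean velocity V = Q/A = 0.003417/0.001007 = 3.394 m/s.
Reynolds number Re = ρVD/μ = 1910 · 3.394 · 0.0358 / 0.00366 = 6.341e+04.
Re > 4000 → turbulent. Relative roughness ε/D = 0.000117/0.0358 = 0.00327. Swamee-Jain: f = 0.25/(log₁₀[0.00327/3.7 + 5.74/6.341e+04^0.9])² = 0.25/(log₁₀[0.000883 + 0.000273])² = 0.25/(-2.937)² = 0.02899.
Darcy-Weisbach: ΔP = f(L/D)(ρV²/2) = 0.02899·(3.54/0.0358)·(1910·3.394²/2) = 0.02899·98.88·1.1e+04 = 3.154e+04 Pa.
ΔP = 3.154e+04 Pa = 31.5 kPa.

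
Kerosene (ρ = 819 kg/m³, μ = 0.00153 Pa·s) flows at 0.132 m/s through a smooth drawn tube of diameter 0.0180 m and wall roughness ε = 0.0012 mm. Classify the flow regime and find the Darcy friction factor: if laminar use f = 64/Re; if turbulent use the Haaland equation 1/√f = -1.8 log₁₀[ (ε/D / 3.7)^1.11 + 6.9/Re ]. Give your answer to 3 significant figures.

f ≈ 0.0503

Re = ρVD/μ = 819·0.132·0.018/0.00153 = 1272.
Re < 2300 → laminar, so f = 64/Re = 0.05032 (roughness is irrelevant in laminar flow).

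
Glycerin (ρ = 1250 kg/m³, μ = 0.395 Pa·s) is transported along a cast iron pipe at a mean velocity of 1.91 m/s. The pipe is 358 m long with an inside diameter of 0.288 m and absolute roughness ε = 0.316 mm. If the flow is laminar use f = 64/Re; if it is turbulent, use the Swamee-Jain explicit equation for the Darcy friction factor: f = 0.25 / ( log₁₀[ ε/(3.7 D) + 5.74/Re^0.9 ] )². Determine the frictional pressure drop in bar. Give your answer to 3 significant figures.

ΔP ≈ 1.04 bar

Reynolds number Re = ρVD/μ = 1250 · 1.91 · 0.288 / 0.395 = 1741.
Re < 2300 → laminar flow, so f = 64/Re = 64/1741 = 0.03677 (the turbulent correlation is not needed).
Darcy-Weisbach: ΔP = f(L/D)(ρV²/2) = 0.03677·(358/0.288)·(1250·1.91²/2) = 0.03677·1243·2280 = 1.042e+05 Pa.
ΔP = 1.042e+05 Pa = 1.04 bar.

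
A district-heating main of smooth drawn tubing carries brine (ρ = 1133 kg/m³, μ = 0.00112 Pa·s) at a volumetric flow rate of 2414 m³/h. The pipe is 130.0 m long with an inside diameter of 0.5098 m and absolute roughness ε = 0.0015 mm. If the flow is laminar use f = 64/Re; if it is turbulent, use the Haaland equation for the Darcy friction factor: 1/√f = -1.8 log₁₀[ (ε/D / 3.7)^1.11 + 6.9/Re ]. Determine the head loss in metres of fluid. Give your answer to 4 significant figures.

h_f ≈ 1.500 m

Q = 2414 m³/h = 2414/3600 = 0.6706 m³/s.
Cross-sectional area A = πD²/4 = π(0.5098)²/4 = 0.2041 m²; mean velocity V = Q/A = 0.6706/0.2041 = 3.285 m/s.
Reynolds number Re = ρVD/μ = 1133 · 3.285 · 0.5098 / 0.00112 = 1.694e+06.
Re > 4000 → turbulent. Relative roughness ε/D = 1.5e-06/0.5098 = 2.94e-06. Haaland: 1/√f = -1.8 log₁₀[(2.94e-06/3.7)^1.11 + 6.9/1.694e+06] = -1.8 log₁₀[1.7e-07 + 4.07e-06] = 9.67, so f = 0.01069.
Darcy-Weisbach: ΔP = f(L/D)(ρV²/2) = 0.01069·(130/0.5098)·(1133·3.285²/2) = 0.01069·255·6114 = 1.667e+04 Pa.
Head loss h_f = ΔP/(ρg) = 1.667e+04/(1133·9.81) = 1.500 m.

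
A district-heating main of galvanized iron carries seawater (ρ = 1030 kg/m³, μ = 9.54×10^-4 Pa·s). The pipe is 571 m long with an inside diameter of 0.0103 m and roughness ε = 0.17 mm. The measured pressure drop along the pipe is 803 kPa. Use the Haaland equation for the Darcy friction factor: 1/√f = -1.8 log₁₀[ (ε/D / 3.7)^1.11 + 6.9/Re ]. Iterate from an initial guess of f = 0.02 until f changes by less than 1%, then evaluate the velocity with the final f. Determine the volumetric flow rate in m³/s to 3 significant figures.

Rearranging Darcy-Weisbach: V = √(2·ΔP·D/(f·L·ρ)). With ε/D = 0.00017/0.0103 = 0.0165, iterate starting from f = 0.02:
  f = 0.02 → V = √(2·8.03e+05·0.0103/(0.02·571·1030)) = 1.186 m/s; Re = ρVD/μ = 1.319e+04; f → 0.04839
  f = 0.04839 → V = 0.7624 m/s; Re = 8478; f → 0.04998
  f = 0.04998 → V = 0.7502 m/s; Re = 8342; f → 0.05005
Converged (Δf/f < 1%). With the final f = 0.05005: V = √(2·8.03e+05·0.0103/(0.05005·571·1030)) = 0.7496 m/s.
Q = V·A = 0.7496·(π/4·0.0103²) = 6.246e-05 m³/s = 6.25×10^-5 m³/s.

Q ≈ 6.25×10^-5 m³/s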